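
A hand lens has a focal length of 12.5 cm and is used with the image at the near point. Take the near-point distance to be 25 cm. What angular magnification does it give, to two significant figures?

M = 1 + D/f = 1 + 25/12.5 = 3.000.

3.0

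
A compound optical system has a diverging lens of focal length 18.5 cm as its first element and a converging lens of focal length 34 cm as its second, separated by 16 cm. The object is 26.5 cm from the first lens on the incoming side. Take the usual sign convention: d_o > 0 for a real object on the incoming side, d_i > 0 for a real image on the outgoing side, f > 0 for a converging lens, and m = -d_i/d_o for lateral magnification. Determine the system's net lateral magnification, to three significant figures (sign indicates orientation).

First lens: d_i1 = 1/(1/(-18.5) - 1/26.5) = -10.894 cm.
m_1 = -(-10.894)/26.5 = 0.4111.
With d_i1 < 0 the first image is virtual and lies on the object side; the object distance for lens 2 is d_o2 = 16 - (-10.894) = 26.894 cm.
Second lens: d_i2 = 1/(1/34 - 1/(26.894)) = -128.690 cm.
m_2 = -(-128.690)/(26.894) = 4.7850.
Overall magnification: m = m_1 m_2 = 1.9672.

1.97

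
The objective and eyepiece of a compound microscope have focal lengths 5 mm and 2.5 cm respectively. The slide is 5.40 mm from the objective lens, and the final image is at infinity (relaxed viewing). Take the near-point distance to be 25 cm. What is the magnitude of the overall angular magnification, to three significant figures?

125

Convert to cm: f_obj = 5 mm = 0.5 cm; d_o = 5.40 mm = 0.54 cm.
Objective: 1/d_i = 1/f_obj - 1/d_o = 1/0.5 - 1/0.54 = 0.14815 cm^-1, so d_i = 6.750 cm.
m_obj = -d_i/d_o = -6.750/0.54 = -12.500.
Eyepiece angular magnification (image at infinity): M_eye = D/f_e = 25/2.5 = 10.000.
Overall M = m_obj x M_eye = (-12.500)(10.000) = -125.00.
|M| = 125.00.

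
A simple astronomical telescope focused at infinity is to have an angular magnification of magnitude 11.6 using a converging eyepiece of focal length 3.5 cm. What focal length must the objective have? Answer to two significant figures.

|M| = f_obj/|f_eye|, so f_obj = |M| x |f_eye| = 11.6 x 3.5 = 40.600 cm.

41 cm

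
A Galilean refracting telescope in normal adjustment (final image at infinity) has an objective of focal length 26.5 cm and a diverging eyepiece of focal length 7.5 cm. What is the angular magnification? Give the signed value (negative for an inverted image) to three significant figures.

3.53

M = -f_obj/f_eye = -26.5/(-7.5) = 3.533.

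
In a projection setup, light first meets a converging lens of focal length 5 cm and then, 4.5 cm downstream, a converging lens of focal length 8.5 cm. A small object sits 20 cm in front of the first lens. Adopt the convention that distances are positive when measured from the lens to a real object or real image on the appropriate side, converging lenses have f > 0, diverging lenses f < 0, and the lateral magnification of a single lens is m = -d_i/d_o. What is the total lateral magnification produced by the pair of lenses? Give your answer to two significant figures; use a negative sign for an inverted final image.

Lens 1: 1/d_i1 = 1/f_1 - 1/d_o1 = 1/5 - 1/20 = 0.15000 cm^-1, so d_i1 = 6.667 cm.
m_1 = -(6.667)/20 = -0.3333.
This image would form 6.667 cm past lens 1, i.e. 2.167 cm beyond lens 2, so it is a virtual object for lens 2: d_o2 = 4.5 - 6.667 = -2.167 cm.
Lens 2: 1/d_i2 = 1/f_2 - 1/d_o2 = 1/8.5 - 1/(-2.167) = 0.57919 cm^-1, so d_i2 = 1.727 cm.
m_2 = -(1.727)/(-2.167) = 0.7969.
Total m = m_1 x m_2 = (-0.3333)(0.7969) = -0.2656.

-0.27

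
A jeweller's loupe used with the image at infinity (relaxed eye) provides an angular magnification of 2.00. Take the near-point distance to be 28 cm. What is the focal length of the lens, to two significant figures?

14 cm

For the image at infinity, M = D/f.
f = D/M = 28/2.0 = 14.000 cm.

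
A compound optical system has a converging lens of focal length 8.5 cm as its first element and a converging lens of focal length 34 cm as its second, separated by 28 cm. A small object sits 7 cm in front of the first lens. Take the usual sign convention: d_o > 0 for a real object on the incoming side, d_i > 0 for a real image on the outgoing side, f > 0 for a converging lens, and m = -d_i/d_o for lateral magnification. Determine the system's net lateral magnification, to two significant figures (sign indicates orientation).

Applying the thin-lens equation to the first lens, 1/8.5 = 1/7 + 1/d_i1, which gives d_i1 = -39.667 cm.
Its lateral magnification is m_1 = -d_i1/d_o1 = -(-39.667)/7 = 5.6667.
The intermediate image is virtual, 39.667 cm to the left of lens 1, so d_o2 = L - d_i1 = 28 - (-39.667) = 67.667 cm.
Applying the thin-lens equation again with f_2 = 34 cm and d_o2 = 67.667 cm gives d_i2 = 68.337 cm.
m_2 = -(68.337)/(67.667) = -1.0099.
The system's lateral magnification is m_1 m_2 = (5.6667)(-1.0099) = -5.7228.

-5.7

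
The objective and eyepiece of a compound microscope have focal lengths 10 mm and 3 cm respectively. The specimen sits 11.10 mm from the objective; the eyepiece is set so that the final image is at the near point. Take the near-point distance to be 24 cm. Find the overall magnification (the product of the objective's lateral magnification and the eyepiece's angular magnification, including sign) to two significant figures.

Convert to cm: f_obj = 10 mm = 1 cm; d_o = 11.10 mm = 1.11 cm.
Objective: 1/d_i = 1/f_obj - 1/d_o = 1/1 - 1/1.11 = 0.09910 cm^-1, so d_i = 10.091 cm.
m_obj = -d_i/d_o = -10.091/1.11 = -9.091.
Eyepiece angular magnification (image at near point): M_eye = 1 + D/f_e = 1 + 24/3 = 9.000.
Overall M = m_obj x M_eye = (-9.091)(9.000) = -81.82.

-82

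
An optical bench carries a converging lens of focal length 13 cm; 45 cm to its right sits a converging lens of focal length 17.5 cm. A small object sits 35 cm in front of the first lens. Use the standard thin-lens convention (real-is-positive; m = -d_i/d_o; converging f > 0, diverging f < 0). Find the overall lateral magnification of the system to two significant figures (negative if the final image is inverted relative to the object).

1.5

First lens: d_i1 = 1/(1/13 - 1/35) = 20.682 cm.
m_1 = -(20.682)/35 = -0.5909.
Object distance for lens 2: d_o2 = 45 - 20.682 = 24.318 cm.
Second lens: d_i2 = 1/(1/17.5 - 1/(24.318)) = 62.417 cm.
m_2 = -(62.417)/(24.318) = -2.5667.
The system's lateral magnification is m_1 m_2 = (-0.5909)(-2.5667) = 1.5167.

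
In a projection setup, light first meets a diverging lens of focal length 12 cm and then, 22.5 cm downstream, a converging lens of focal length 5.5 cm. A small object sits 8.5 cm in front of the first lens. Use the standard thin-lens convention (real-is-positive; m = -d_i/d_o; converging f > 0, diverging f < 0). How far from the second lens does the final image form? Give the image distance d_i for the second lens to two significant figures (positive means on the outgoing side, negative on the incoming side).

6.9 cm

Applying the thin-lens equation to the first lens, 1/(-12) = 1/8.5 + 1/d_i1, which gives d_i1 = -4.976 cm.
The intermediate image is virtual, 4.976 cm to the left of lens 1, so d_o2 = L - d_i1 = 22.5 - (-4.976) = 27.476 cm.
Applying the thin-lens equation again with f_2 = 5.5 cm and d_o2 = 27.476 cm gives d_i2 = 6.877 cm.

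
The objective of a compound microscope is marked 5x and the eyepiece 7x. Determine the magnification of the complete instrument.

The overall magnification of a compound microscope is the product of the objective and eyepiece magnifications:
M = M_obj x M_eye = 5 x 7 = 35.

35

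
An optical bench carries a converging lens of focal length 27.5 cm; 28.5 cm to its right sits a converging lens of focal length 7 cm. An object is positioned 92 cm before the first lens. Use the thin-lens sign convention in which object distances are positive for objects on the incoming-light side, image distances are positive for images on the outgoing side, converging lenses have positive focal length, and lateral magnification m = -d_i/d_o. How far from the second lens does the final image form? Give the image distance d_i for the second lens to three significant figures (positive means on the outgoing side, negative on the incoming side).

4.24 cm

First lens: d_i1 = 1/(1/27.5 - 1/92) = 39.225 cm.
Since 39.225 cm > 28.5 cm, the first image lies past the second lens and serves as a virtual object: d_o2 = L - d_i1 = -10.725 cm.
Second lens: d_i2 = 1/(1/7 - 1/(-10.725)) = 4.236 cm.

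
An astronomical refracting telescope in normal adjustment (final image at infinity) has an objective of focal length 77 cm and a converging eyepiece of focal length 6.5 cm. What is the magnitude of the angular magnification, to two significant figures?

|M| = f_obj/|f_eye| = 77/6.5 = 11.846.

12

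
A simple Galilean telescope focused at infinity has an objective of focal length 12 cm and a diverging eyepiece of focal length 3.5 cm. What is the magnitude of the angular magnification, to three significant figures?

3.43

|M| = f_obj/|f_eye| = 12/3.5 = 3.429.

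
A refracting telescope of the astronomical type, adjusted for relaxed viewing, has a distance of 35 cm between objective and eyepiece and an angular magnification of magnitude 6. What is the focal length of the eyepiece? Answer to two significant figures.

5.0 cm

In normal adjustment the tube length equals f_obj + f_eye and |M| = f_obj/f_eye.
So f_obj = 6 f_eye and 6 f_eye + f_eye = 35 cm, giving f_eye = 35/7 = 5.000 cm and f_obj = 30.000 cm.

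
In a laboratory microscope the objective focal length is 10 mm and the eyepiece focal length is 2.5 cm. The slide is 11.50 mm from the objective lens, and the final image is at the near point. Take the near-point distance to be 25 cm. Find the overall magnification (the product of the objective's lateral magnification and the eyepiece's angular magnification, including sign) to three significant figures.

-73.3

Convert to cm: f_obj = 10 mm = 1 cm; d_o = 11.50 mm = 1.15 cm.
Objective: 1/d_i = 1/f_obj - 1/d_o = 1/1 - 1/1.15 = 0.13043 cm^-1, so d_i = 7.667 cm.
m_obj = -d_i/d_o = -7.667/1.15 = -6.667.
Eyepiece angular magnification (image at near point): M_eye = 1 + D/f_e = 1 + 25/2.5 = 11.000.
Overall M = m_obj x M_eye = (-6.667)(11.000) = -73.33.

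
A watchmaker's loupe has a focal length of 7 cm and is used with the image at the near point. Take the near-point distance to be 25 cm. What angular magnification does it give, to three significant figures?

M = 1 + D/f = 1 + 25/7 = 4.571.

4.57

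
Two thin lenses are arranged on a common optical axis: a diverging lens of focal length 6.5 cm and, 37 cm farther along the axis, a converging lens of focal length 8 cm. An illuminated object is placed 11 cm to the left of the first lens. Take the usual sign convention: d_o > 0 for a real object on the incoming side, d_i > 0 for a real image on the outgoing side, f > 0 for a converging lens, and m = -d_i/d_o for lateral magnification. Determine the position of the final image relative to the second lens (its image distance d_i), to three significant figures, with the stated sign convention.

9.93 cm

Applying the thin-lens equation to the first lens, 1/(-6.5) = 1/11 + 1/d_i1, which gives d_i1 = -4.086 cm.
With d_i1 < 0 the first image is virtual and lies on the object side; the object distance for lens 2 is d_o2 = 37 - (-4.086) = 41.086 cm.
Applying the thin-lens equation again with f_2 = 8 cm and d_o2 = 41.086 cm gives d_i2 = 9.934 cm.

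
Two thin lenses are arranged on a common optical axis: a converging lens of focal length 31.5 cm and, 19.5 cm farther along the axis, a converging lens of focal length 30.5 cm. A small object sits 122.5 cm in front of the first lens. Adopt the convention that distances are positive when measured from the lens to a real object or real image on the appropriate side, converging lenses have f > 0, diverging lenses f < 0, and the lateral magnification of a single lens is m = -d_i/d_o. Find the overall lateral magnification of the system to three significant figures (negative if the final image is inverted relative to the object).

-0.198

First lens: d_i1 = 1/(1/31.5 - 1/122.5) = 42.404 cm.
m_1 = -(42.404)/122.5 = -0.3462.
This image would form 42.404 cm past lens 1, i.e. 22.904 cm beyond lens 2, so it is a virtual object for lens 2: d_o2 = 19.5 - 42.404 = -22.904 cm.
Second lens: d_i2 = 1/(1/30.5 - 1/(-22.904)) = 13.081 cm.
m_2 = -(13.081)/(-22.904) = 0.5711.
Total m = m_1 x m_2 = (-0.3462)(0.5711) = -0.1977.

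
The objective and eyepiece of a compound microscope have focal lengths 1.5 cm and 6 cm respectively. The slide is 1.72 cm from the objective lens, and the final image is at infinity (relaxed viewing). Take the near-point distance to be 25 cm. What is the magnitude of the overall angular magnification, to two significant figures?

28

Objective: 1/d_i = 1/f_obj - 1/d_o = 1/1.5 - 1/1.72 = 0.08527 cm^-1, so d_i = 11.727 cm.
m_obj = -d_i/d_o = -11.727/1.72 = -6.818.
Eyepiece angular magnification (image at infinity): M_eye = D/f_e = 25/6 = 4.167.
Overall M = m_obj x M_eye = (-6.818)(4.167) = -28.41.
|M| = 28.41.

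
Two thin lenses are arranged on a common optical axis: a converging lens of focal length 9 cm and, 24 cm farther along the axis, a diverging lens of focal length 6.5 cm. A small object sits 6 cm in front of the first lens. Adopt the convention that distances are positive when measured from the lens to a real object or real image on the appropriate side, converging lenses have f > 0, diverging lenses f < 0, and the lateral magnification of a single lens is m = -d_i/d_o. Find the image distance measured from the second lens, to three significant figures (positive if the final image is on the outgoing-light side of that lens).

-5.63 cm

Lens 1: 1/d_i1 = 1/f_1 - 1/d_o1 = 1/9 - 1/6 = -0.05556 cm^-1, so d_i1 = -18.000 cm.
With d_i1 < 0 the first image is virtual and lies on the object side; the object distance for lens 2 is d_o2 = 24 - (-18.000) = 42.000 cm.
Lens 2: 1/d_i2 = 1/f_2 - 1/d_o2 = 1/(-6.5) - 1/(42.000) = -0.17766 cm^-1, so d_i2 = -5.629 cm.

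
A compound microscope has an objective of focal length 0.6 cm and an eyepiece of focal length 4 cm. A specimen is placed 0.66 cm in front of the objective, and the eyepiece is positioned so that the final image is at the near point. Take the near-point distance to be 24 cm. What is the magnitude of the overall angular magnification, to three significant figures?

Objective: 1/d_i = 1/f_obj - 1/d_o = 1/0.6 - 1/0.66 = 0.15152 cm^-1, so d_i = 6.600 cm.
m_obj = -d_i/d_o = -6.600/0.66 = -10.000.
Eyepiece angular magnification (image at near point): M_eye = 1 + D/f_e = 1 + 24/4 = 7.000.
Overall M = m_obj x M_eye = (-10.000)(7.000) = -70.00.
|M| = 70.00.

70.0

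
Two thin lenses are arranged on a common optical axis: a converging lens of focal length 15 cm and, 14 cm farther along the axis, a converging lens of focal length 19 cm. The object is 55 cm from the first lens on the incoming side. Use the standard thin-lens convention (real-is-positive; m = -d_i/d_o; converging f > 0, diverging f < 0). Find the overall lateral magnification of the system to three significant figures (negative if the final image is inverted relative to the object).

-0.278

Lens 1: 1/d_i1 = 1/f_1 - 1/d_o1 = 1/15 - 1/55 = 0.04848 cm^-1, so d_i1 = 20.625 cm.
m_1 = -(20.625)/55 = -0.3750.
This image would form 20.625 cm past lens 1, i.e. 6.625 cm beyond lens 2, so it is a virtual object for lens 2: d_o2 = 14 - 20.625 = -6.625 cm.
Lens 2: 1/d_i2 = 1/f_2 - 1/d_o2 = 1/19 - 1/(-6.625) = 0.20357 cm^-1, so d_i2 = 4.912 cm.
m_2 = -(4.912)/(-6.625) = 0.7415.
Overall magnification: m = m_1 m_2 = -0.2780.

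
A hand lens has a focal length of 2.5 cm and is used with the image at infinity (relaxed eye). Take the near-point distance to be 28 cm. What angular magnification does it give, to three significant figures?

11.2

M = D/f = 28/2.5 = 11.200.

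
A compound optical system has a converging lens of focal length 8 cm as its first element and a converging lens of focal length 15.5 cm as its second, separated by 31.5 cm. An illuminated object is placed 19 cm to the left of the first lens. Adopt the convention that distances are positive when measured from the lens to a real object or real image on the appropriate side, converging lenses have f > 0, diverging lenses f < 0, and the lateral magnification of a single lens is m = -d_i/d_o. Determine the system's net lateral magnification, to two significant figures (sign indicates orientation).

Lens 1: 1/d_i1 = 1/f_1 - 1/d_o1 = 1/8 - 1/19 = 0.07237 cm^-1, so d_i1 = 13.818 cm.
m_1 = -(13.818)/19 = -0.7273.
The intermediate image is 13.818 cm to the right of lens 1, so d_o2 = L - d_i1 = 31.5 - 13.818 = 17.682 cm.
Lens 2: 1/d_i2 = 1/f_2 - 1/d_o2 = 1/15.5 - 1/(17.682) = 0.00796 cm^-1, so d_i2 = 125.615 cm.
m_2 = -(125.615)/(17.682) = -7.1042.
Total m = m_1 x m_2 = (-0.7273)(-7.1042) = 5.1667.

5.2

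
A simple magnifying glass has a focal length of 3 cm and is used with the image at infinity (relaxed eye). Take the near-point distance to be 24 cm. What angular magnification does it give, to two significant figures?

M = D/f = 24/3 = 8.000.

8.0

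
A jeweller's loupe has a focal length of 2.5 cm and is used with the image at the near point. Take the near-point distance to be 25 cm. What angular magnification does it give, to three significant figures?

M = 1 + D/f = 1 + 25/2.5 = 11.000.

11.0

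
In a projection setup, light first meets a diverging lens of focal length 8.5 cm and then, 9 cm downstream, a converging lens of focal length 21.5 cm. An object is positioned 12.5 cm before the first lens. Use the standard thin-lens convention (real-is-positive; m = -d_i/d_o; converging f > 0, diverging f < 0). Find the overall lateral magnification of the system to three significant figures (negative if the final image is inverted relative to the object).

1.17

Lens 1: 1/d_i1 = 1/f_1 - 1/d_o1 = 1/(-8.5) - 1/12.5 = -0.19765 cm^-1, so d_i1 = -5.060 cm.
m_1 = -(-5.060)/12.5 = 0.4048.
With d_i1 < 0 the first image is virtual and lies on the object side; the object distance for lens 2 is d_o2 = 9 - (-5.060) = 14.060 cm.
Lens 2: 1/d_i2 = 1/f_2 - 1/d_o2 = 1/21.5 - 1/(14.060) = -0.02461 cm^-1, so d_i2 = -40.626 cm.
m_2 = -(-40.626)/(14.060) = 2.8896.
Total m = m_1 x m_2 = (0.4048)(2.8896) = 1.1696.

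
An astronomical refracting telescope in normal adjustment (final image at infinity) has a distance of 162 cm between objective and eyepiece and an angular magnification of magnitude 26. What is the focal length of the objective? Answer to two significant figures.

160 cm

In normal adjustment the tube length equals f_obj + f_eye and |M| = f_obj/f_eye.
So f_obj = 26 f_eye and 26 f_eye + f_eye = 162 cm, giving f_eye = 162/27 = 6.000 cm and f_obj = 156.000 cm.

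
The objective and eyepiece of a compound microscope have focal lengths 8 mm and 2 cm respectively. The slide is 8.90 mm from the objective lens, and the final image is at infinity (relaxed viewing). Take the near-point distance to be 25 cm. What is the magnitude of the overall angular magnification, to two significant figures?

Convert to cm: f_obj = 8 mm = 0.8 cm; d_o = 8.90 mm = 0.89 cm.
Objective: 1/d_i = 1/f_obj - 1/d_o = 1/0.8 - 1/0.89 = 0.12640 cm^-1, so d_i = 7.911 cm.
m_obj = -d_i/d_o = -7.911/0.89 = -8.889.
Eyepiece angular magnification (image at infinity): M_eye = D/f_e = 25/2 = 12.500.
Overall M = m_obj x M_eye = (-8.889)(12.500) = -111.11.
|M| = 111.11.

110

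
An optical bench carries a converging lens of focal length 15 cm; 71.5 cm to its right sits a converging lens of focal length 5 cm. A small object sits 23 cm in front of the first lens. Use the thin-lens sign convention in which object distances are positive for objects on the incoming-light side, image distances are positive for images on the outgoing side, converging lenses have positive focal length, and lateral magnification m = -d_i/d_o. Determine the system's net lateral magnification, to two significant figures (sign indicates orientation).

0.40

Applying the thin-lens equation to the first lens, 1/15 = 1/23 + 1/d_i1, which gives d_i1 = 43.125 cm.
Its lateral magnification is m_1 = -d_i1/d_o1 = -(43.125)/23 = -1.8750.
Object distance for lens 2: d_o2 = 71.5 - 43.125 = 28.375 cm.
Applying the thin-lens equation again with f_2 = 5 cm and d_o2 = 28.375 cm gives d_i2 = 6.070 cm.
m_2 = -(6.070)/(28.375) = -0.2139.
Total m = m_1 x m_2 = (-1.8750)(-0.2139) = 0.4011.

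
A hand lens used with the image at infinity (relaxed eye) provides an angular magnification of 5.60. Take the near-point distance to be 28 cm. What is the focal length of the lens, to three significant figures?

For the image at infinity, M = D/f.
f = D/M = 28/5.6 = 5.000 cm.

5.00 cm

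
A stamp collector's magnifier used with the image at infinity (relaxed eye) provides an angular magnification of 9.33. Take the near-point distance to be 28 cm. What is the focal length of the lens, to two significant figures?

For the image at infinity, M = D/f.
f = D/M = 28/9.33 = 3.001 cm.

3.0 cm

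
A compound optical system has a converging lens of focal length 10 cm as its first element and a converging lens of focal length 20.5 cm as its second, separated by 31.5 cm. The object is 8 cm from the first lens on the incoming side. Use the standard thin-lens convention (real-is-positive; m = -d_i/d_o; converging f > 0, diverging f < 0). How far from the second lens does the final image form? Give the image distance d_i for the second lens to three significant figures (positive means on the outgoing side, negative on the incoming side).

28.7 cm

Lens 1: 1/d_i1 = 1/f_1 - 1/d_o1 = 1/10 - 1/8 = -0.02500 cm^-1, so d_i1 = -40.000 cm.
The intermediate image is virtual, 40.000 cm to the left of lens 1, so d_o2 = L - d_i1 = 31.5 - (-40.000) = 71.500 cm.
Lens 2: 1/d_i2 = 1/f_2 - 1/d_o2 = 1/20.5 - 1/(71.500) = 0.03479 cm^-1, so d_i2 = 28.740 cm.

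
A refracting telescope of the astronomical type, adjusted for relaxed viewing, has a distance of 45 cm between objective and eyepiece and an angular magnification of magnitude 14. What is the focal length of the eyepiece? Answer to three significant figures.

In normal adjustment the tube length equals f_obj + f_eye and |M| = f_obj/f_eye.
So f_obj = 14 f_eye and 14 f_eye + f_eye = 45 cm, giving f_eye = 45/15 = 3.000 cm and f_obj = 42.000 cm.

3.00 cm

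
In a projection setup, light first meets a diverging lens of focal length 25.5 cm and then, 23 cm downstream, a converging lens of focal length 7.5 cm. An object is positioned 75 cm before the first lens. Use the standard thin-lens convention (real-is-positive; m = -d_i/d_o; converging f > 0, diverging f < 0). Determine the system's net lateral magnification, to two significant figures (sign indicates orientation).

Lens 1: 1/d_i1 = 1/f_1 - 1/d_o1 = 1/(-25.5) - 1/75 = -0.05255 cm^-1, so d_i1 = -19.030 cm.
m_1 = -(-19.030)/75 = 0.2537.
The intermediate image is virtual, 19.030 cm to the left of lens 1, so d_o2 = L - d_i1 = 23 - (-19.030) = 42.030 cm.
Lens 2: 1/d_i2 = 1/f_2 - 1/d_o2 = 1/7.5 - 1/(42.030) = 0.10954 cm^-1, so d_i2 = 9.129 cm.
m_2 = -(9.129)/(42.030) = -0.2172.
Overall magnification: m = m_1 m_2 = -0.0551.

-0.055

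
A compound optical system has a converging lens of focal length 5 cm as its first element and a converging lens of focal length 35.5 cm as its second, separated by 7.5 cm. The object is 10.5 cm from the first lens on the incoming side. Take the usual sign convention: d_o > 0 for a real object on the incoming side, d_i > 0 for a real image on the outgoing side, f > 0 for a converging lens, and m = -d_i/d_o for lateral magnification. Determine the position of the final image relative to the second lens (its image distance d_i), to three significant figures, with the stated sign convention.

1.93 cm

Lens 1: 1/d_i1 = 1/f_1 - 1/d_o1 = 1/5 - 1/10.5 = 0.10476 cm^-1, so d_i1 = 9.545 cm.
This image would form 9.545 cm past lens 1, i.e. 2.045 cm beyond lens 2, so it is a virtual object for lens 2: d_o2 = 7.5 - 9.545 = -2.045 cm.
Lens 2: 1/d_i2 = 1/f_2 - 1/d_o2 = 1/35.5 - 1/(-2.045) = 0.51706 cm^-1, so d_i2 = 1.934 cm.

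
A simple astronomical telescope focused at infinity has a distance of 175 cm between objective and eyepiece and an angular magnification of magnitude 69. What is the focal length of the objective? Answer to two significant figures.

170 cm

In normal adjustment the tube length equals f_obj + f_eye and |M| = f_obj/f_eye.
So f_obj = 69 f_eye and 69 f_eye + f_eye = 175 cm, giving f_eye = 175/70 = 2.500 cm and f_obj = 172.500 cm.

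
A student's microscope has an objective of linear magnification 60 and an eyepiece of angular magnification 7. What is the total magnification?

420

The overall magnification of a compound microscope is the product of the objective and eyepiece magnifications:
M = M_obj x M_eye = 60 x 7 = 420.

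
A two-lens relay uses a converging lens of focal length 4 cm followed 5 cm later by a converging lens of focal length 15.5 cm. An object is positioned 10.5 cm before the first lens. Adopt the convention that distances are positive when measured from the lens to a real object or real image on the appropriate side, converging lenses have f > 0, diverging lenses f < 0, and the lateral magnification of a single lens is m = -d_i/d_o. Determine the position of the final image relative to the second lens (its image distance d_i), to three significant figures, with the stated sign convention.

Lens 1: 1/d_i1 = 1/f_1 - 1/d_o1 = 1/4 - 1/10.5 = 0.15476 cm^-1, so d_i1 = 6.462 cm.
This image would form 6.462 cm past lens 1, i.e. 1.462 cm beyond lens 2, so it is a virtual object for lens 2: d_o2 = 5 - 6.462 = -1.462 cm.
Lens 2: 1/d_i2 = 1/f_2 - 1/d_o2 = 1/15.5 - 1/(-1.462) = 0.74873 cm^-1, so d_i2 = 1.336 cm.

1.34 cm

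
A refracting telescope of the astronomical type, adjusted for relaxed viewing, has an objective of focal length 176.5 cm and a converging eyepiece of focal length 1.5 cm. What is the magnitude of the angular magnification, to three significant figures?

118

|M| = f_obj/|f_eye| = 176.5/1.5 = 117.667.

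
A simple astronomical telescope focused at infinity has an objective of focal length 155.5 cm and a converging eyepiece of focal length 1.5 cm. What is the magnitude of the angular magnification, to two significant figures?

100

|M| = f_obj/|f_eye| = 155.5/1.5 = 103.667.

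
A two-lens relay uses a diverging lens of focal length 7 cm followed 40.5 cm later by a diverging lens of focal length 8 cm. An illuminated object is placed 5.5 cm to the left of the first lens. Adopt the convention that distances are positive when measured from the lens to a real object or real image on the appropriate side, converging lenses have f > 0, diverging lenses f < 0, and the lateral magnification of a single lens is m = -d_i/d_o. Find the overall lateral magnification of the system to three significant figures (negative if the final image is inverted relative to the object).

First lens: d_i1 = 1/(1/(-7) - 1/5.5) = -3.080 cm.
m_1 = -(-3.080)/5.5 = 0.5600.
With d_i1 < 0 the first image is virtual and lies on the object side; the object distance for lens 2 is d_o2 = 40.5 - (-3.080) = 43.580 cm.
Second lens: d_i2 = 1/(1/(-8) - 1/(43.580)) = -6.759 cm.
m_2 = -(-6.759)/(43.580) = 0.1551.
Overall magnification: m = m_1 m_2 = 0.0869.

0.0869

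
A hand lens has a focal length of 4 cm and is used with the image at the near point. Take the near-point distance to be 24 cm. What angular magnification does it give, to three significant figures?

7.00

M = 1 + D/f = 1 + 24/4 = 7.000.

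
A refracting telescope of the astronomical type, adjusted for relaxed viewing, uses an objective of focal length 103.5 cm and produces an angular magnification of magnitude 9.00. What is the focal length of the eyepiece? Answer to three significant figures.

|M| = f_obj/f_eye, so f_eye = f_obj/|M| = 103.5/9.0 = 11.500 cm.

11.5 cm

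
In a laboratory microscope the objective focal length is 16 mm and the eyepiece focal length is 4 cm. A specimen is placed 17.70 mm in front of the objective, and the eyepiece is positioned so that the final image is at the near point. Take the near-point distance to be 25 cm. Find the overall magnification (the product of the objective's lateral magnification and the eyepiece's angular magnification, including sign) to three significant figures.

Convert to cm: f_obj = 16 mm = 1.6 cm; d_o = 17.70 mm = 1.77 cm.
Objective: 1/d_i = 1/f_obj - 1/d_o = 1/1.6 - 1/1.77 = 0.06003 cm^-1, so d_i = 16.659 cm.
m_obj = -d_i/d_o = -16.659/1.77 = -9.412.
Eyepiece angular magnification (image at near point): M_eye = 1 + D/f_e = 1 + 25/4 = 7.250.
Overall M = m_obj x M_eye = (-9.412)(7.250) = -68.24.

-68.2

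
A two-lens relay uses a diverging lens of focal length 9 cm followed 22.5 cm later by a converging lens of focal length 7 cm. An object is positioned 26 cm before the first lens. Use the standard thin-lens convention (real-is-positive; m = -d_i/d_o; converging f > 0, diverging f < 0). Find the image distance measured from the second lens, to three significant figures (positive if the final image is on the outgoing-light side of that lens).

9.21 cm

First lens: d_i1 = 1/(1/(-9) - 1/26) = -6.686 cm.
The intermediate image is virtual, 6.686 cm to the left of lens 1, so d_o2 = L - d_i1 = 22.5 - (-6.686) = 29.186 cm.
Second lens: d_i2 = 1/(1/7 - 1/(29.186)) = 9.209 cm.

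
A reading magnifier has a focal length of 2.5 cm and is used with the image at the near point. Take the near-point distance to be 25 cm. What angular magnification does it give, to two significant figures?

11

M = 1 + D/f = 1 + 25/2.5 = 11.000.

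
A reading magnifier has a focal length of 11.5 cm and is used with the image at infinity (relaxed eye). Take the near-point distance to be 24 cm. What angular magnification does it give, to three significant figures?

M = D/f = 24/11.5 = 2.087.

2.09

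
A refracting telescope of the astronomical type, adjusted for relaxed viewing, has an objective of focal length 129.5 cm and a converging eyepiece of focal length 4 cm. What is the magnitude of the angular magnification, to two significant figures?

32

|M| = f_obj/|f_eye| = 129.5/4 = 32.375.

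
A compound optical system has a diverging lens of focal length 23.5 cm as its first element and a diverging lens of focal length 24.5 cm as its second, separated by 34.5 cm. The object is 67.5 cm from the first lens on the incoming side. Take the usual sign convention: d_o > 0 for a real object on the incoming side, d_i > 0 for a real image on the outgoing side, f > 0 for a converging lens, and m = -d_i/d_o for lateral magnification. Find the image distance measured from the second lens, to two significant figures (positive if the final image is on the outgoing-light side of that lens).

Applying the thin-lens equation to the first lens, 1/(-23.5) = 1/67.5 + 1/d_i1, which gives d_i1 = -17.431 cm.
The intermediate image is virtual, 17.431 cm to the left of lens 1, so d_o2 = L - d_i1 = 34.5 - (-17.431) = 51.931 cm.
Applying the thin-lens equation again with f_2 = -24.5 cm and d_o2 = 51.931 cm gives d_i2 = -16.647 cm.

-17 cm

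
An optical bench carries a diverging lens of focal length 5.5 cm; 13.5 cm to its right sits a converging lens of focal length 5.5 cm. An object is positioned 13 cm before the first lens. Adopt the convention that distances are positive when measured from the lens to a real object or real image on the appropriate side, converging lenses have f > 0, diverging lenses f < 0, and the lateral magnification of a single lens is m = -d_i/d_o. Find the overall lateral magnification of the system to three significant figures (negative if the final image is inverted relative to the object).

Lens 1: 1/d_i1 = 1/f_1 - 1/d_o1 = 1/(-5.5) - 1/13 = -0.25874 cm^-1, so d_i1 = -3.865 cm.
m_1 = -(-3.865)/13 = 0.2973.
With d_i1 < 0 the first image is virtual and lies on the object side; the object distance for lens 2 is d_o2 = 13.5 - (-3.865) = 17.365 cm.
Lens 2: 1/d_i2 = 1/f_2 - 1/d_o2 = 1/5.5 - 1/(17.365) = 0.12423 cm^-1, so d_i2 = 8.050 cm.
m_2 = -(8.050)/(17.365) = -0.4636.
The system's lateral magnification is m_1 m_2 = (0.2973)(-0.4636) = -0.1378.

-0.138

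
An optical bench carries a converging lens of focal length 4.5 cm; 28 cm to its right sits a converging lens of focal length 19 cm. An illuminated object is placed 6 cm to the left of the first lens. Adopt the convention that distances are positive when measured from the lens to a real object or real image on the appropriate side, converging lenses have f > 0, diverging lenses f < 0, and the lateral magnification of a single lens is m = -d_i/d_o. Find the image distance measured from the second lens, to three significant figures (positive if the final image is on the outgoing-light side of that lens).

-21.1 cm

Lens 1: 1/d_i1 = 1/f_1 - 1/d_o1 = 1/4.5 - 1/6 = 0.05556 cm^-1, so d_i1 = 18.000 cm.
The intermediate image is 18.000 cm to the right of lens 1, so d_o2 = L - d_i1 = 28 - 18.000 = 10.000 cm.
Lens 2: 1/d_i2 = 1/f_2 - 1/d_o2 = 1/19 - 1/(10.000) = -0.04737 cm^-1, so d_i2 = -21.111 cm.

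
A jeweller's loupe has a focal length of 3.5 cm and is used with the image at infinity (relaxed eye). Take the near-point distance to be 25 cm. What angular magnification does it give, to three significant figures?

M = D/f = 25/3.5 = 7.143.

7.14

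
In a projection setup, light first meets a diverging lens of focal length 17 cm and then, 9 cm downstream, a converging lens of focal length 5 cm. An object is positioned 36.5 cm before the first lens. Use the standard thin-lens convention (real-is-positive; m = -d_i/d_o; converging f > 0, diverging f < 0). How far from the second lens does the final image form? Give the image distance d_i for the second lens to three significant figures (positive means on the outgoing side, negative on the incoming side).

Lens 1: 1/d_i1 = 1/f_1 - 1/d_o1 = 1/(-17) - 1/36.5 = -0.08622 cm^-1, so d_i1 = -11.598 cm.
The intermediate image is virtual, 11.598 cm to the left of lens 1, so d_o2 = L - d_i1 = 9 - (-11.598) = 20.598 cm.
Lens 2: 1/d_i2 = 1/f_2 - 1/d_o2 = 1/5 - 1/(20.598) = 0.15145 cm^-1, so d_i2 = 6.603 cm.

6.60 cm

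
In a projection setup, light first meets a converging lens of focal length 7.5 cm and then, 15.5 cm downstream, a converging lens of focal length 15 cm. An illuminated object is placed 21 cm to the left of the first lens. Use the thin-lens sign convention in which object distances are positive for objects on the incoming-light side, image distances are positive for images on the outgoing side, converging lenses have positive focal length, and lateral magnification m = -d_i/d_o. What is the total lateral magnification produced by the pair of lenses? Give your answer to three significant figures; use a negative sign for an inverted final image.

-0.746

Applying the thin-lens equation to the first lens, 1/7.5 = 1/21 + 1/d_i1, which gives d_i1 = 11.667 cm.
Its lateral magnification is m_1 = -d_i1/d_o1 = -(11.667)/21 = -0.5556.
Object distance for lens 2: d_o2 = 15.5 - 11.667 = 3.833 cm.
Applying the thin-lens equation again with f_2 = 15 cm and d_o2 = 3.833 cm gives d_i2 = -5.149 cm.
m_2 = -(-5.149)/(3.833) = 1.3433.
Overall magnification: m = m_1 m_2 = -0.7463.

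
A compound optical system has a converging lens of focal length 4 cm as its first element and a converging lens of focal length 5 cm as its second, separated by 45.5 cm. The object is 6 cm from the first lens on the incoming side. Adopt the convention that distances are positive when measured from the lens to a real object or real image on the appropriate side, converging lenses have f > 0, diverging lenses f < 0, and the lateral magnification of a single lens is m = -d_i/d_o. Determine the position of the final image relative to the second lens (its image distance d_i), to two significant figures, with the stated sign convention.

Lens 1: 1/d_i1 = 1/f_1 - 1/d_o1 = 1/4 - 1/6 = 0.08333 cm^-1, so d_i1 = 12.000 cm.
That image sits 33.500 cm in front of the second lens, so d_o2 = 33.500 cm.
Lens 2: 1/d_i2 = 1/f_2 - 1/d_o2 = 1/5 - 1/(33.500) = 0.17015 cm^-1, so d_i2 = 5.877 cm.

5.9 cm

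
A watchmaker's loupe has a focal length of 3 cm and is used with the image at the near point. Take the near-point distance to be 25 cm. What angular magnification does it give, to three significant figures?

9.33

M = 1 + D/f = 1 + 25/3 = 9.333.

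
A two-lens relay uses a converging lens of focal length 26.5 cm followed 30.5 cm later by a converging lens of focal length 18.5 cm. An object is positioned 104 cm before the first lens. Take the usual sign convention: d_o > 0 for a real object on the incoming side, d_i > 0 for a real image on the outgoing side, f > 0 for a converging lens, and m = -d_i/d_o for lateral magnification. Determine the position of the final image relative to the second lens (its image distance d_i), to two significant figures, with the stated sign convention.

4.0 cm

Applying the thin-lens equation to the first lens, 1/26.5 = 1/104 + 1/d_i1, which gives d_i1 = 35.561 cm.
Since 35.561 cm > 30.5 cm, the first image lies past the second lens and serves as a virtual object: d_o2 = L - d_i1 = -5.061 cm.
Applying the thin-lens equation again with f_2 = 18.5 cm and d_o2 = -5.061 cm gives d_i2 = 3.974 cm.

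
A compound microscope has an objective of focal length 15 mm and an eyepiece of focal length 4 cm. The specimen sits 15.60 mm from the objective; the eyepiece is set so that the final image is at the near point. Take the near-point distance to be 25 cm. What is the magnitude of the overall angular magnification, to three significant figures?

181

Convert to cm: f_obj = 15 mm = 1.5 cm; d_o = 15.60 mm = 1.56 cm.
Objective: 1/d_i = 1/f_obj - 1/d_o = 1/1.5 - 1/1.56 = 0.02564 cm^-1, so d_i = 39.000 cm.
m_obj = -d_i/d_o = -39.000/1.56 = -25.000.
Eyepiece angular magnification (image at near point): M_eye = 1 + D/f_e = 1 + 25/4 = 7.250.
Overall M = m_obj x M_eye = (-25.000)(7.250) = -181.25.
|M| = 181.25.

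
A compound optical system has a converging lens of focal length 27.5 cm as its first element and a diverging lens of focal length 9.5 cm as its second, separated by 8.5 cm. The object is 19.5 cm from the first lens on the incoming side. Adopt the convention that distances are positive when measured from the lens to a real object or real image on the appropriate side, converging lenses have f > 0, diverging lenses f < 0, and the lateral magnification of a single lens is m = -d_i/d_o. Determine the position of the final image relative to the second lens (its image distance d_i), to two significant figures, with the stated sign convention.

Applying the thin-lens equation to the first lens, 1/27.5 = 1/19.5 + 1/d_i1, which gives d_i1 = -67.031 cm.
With d_i1 < 0 the first image is virtual and lies on the object side; the object distance for lens 2 is d_o2 = 8.5 - (-67.031) = 75.531 cm.
Applying the thin-lens equation again with f_2 = -9.5 cm and d_o2 = 75.531 cm gives d_i2 = -8.439 cm.

-8.4 cm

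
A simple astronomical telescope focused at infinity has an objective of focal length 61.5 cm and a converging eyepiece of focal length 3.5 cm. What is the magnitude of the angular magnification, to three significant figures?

17.6

|M| = f_obj/|f_eye| = 61.5/3.5 = 17.571.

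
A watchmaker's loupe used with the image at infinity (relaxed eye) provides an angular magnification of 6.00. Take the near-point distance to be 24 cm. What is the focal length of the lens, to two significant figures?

4.0 cm

For the image at infinity, M = D/f.
f = D/M = 24/6.0 = 4.000 cm.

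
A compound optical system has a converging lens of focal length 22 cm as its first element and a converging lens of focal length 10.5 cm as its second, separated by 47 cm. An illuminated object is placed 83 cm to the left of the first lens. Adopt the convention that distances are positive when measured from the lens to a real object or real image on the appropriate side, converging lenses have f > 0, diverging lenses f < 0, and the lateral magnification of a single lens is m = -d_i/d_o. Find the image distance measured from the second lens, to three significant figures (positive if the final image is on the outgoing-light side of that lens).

27.3 cm

Applying the thin-lens equation to the first lens, 1/22 = 1/83 + 1/d_i1, which gives d_i1 = 29.934 cm.
That image sits 17.066 cm in front of the second lens, so d_o2 = 17.066 cm.
Applying the thin-lens equation again with f_2 = 10.5 cm and d_o2 = 17.066 cm gives d_i2 = 27.292 cm.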